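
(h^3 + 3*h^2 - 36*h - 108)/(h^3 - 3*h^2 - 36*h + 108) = (h + 3)/(h - 3)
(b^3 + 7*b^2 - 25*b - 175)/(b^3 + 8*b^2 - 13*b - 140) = (b - 5)/(b - 4)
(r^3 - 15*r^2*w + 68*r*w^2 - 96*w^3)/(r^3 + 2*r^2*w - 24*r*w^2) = (r^2 - 11*r*w + 24*w^2)/(r*(r + 6*w))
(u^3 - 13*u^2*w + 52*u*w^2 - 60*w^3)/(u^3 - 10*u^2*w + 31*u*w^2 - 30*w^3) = (u - 6*w)/(u - 3*w)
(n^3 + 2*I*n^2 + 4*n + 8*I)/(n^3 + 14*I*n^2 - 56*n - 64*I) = (n^2 + 4)/(n^2 + 12*I*n - 32)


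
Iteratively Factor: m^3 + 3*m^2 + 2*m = (m + 1)*(m^2 + 2*m) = m*(m + 1)*(m + 2)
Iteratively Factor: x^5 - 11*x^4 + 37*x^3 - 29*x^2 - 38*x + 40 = (x - 2)*(x^4 - 9*x^3 + 19*x^2 + 9*x - 20) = (x - 2)*(x - 1)*(x^3 - 8*x^2 + 11*x + 20) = (x - 2)*(x - 1)*(x + 1)*(x^2 - 9*x + 20) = (x - 5)*(x - 2)*(x - 1)*(x + 1)*(x - 4)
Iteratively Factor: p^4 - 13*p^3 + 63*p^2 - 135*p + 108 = (p - 3)*(p^3 - 10*p^2 + 33*p - 36) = (p - 3)^2*(p^2 - 7*p + 12) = (p - 4)*(p - 3)^2*(p - 3)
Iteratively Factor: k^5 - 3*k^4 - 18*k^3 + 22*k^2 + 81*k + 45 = (k + 1)*(k^4 - 4*k^3 - 14*k^2 + 36*k + 45) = (k - 3)*(k + 1)*(k^3 - k^2 - 17*k - 15) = (k - 3)*(k + 1)^2*(k^2 - 2*k - 15) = (k - 3)*(k + 1)^2*(k + 3)*(k - 5)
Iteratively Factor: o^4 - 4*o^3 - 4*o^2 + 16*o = (o)*(o^3 - 4*o^2 - 4*o + 16) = o*(o - 2)*(o^2 - 2*o - 8) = o*(o - 2)*(o + 2)*(o - 4)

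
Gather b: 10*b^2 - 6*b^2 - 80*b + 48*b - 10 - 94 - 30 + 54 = 4*b^2 - 32*b - 80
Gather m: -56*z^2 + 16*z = -56*z^2 + 16*z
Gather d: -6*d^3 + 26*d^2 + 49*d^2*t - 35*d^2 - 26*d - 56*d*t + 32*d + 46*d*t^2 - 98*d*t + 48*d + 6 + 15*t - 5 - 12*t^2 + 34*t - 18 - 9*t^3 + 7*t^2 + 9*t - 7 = -6*d^3 + d^2*(49*t - 9) + d*(46*t^2 - 154*t + 54) - 9*t^3 - 5*t^2 + 58*t - 24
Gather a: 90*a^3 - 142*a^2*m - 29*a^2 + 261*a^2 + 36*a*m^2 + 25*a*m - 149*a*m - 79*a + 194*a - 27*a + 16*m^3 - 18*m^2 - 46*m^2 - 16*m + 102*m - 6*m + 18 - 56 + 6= 90*a^3 + a^2*(232 - 142*m) + a*(36*m^2 - 124*m + 88) + 16*m^3 - 64*m^2 + 80*m - 32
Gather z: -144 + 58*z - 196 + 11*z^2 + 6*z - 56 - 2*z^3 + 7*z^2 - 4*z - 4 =-2*z^3 + 18*z^2 + 60*z - 400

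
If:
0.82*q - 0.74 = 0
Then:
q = 0.90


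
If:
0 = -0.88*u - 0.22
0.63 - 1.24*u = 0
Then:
No Solution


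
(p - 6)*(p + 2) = p^2 - 4*p - 12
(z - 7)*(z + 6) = z^2 - z - 42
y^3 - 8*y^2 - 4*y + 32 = (y - 8)*(y - 2)*(y + 2)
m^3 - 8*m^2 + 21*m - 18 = (m - 3)^2*(m - 2)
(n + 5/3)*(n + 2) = n^2 + 11*n/3 + 10/3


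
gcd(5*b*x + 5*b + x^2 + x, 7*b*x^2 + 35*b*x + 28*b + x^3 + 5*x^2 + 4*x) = x + 1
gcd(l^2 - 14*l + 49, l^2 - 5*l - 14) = l - 7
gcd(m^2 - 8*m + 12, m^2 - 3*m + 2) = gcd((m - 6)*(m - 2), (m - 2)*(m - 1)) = m - 2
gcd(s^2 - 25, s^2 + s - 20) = s + 5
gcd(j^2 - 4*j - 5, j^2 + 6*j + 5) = j + 1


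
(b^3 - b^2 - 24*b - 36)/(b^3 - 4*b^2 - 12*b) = (b + 3)/b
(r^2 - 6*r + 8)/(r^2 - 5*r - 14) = (-r^2 + 6*r - 8)/(-r^2 + 5*r + 14)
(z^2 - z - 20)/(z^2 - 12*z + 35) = (z + 4)/(z - 7)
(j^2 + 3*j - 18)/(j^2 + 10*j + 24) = (j - 3)/(j + 4)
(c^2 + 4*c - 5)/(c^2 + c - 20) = (c - 1)/(c - 4)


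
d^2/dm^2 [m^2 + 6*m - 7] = 2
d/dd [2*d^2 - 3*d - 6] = 4*d - 3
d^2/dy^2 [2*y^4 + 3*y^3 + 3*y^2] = 24*y^2 + 18*y + 6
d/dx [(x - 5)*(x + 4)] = 2*x - 1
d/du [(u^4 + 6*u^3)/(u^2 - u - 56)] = u^2*(-u*(u + 6)*(2*u - 1) + 2*(-2*u - 9)*(-u^2 + u + 56))/(-u^2 + u + 56)^2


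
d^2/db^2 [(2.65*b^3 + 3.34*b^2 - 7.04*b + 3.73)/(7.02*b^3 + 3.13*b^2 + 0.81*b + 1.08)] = (4.54747350886464e-13*b^7 + 212.738292*b^6 - 2172.014676*b^5 + 922.621752*b^4 + 867.555902*b^3 + 933.17145*b^2 + 48.397662*b - 0.214541999999996)/(345.948408*b^9 + 462.742956*b^8 + 326.074086*b^7 + 297.119629*b^6 + 180.006381*b^5 + 74.749311*b^4 + 41.524569*b^3 + 13.07826*b^2 + 2.834352*b + 1.259712)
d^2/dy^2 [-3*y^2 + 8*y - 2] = -6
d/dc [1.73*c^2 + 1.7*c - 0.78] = 3.46*c + 1.7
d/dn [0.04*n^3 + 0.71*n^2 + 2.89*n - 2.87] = 0.12*n^2 + 1.42*n + 2.89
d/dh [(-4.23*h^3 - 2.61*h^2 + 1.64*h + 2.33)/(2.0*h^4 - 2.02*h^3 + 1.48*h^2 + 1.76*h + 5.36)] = (8.46*h^6 + 10.44*h^5 - 21.3726*h^4 - 26.904*h^3 - 60.9194*h^2 - 34.876*h + 4.6896)/(4.0*h^8 - 8.08*h^7 + 10.0004*h^6 + 1.0608*h^5 + 16.52*h^4 - 16.4448*h^3 + 18.9632*h^2 + 18.8672*h + 28.7296)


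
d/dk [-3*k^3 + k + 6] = 1 - 9*k^2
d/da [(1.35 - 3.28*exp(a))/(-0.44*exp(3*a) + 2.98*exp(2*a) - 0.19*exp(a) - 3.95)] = (-2.8864*exp(3*a) + 11.5564*exp(2*a) - 8.046*exp(a) + 13.2125)*exp(a)/(0.1936*exp(6*a) - 2.6224*exp(5*a) + 9.0476*exp(4*a) + 2.3436*exp(3*a) - 23.5059*exp(2*a) + 1.501*exp(a) + 15.6025)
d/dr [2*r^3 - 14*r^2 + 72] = 2*r*(3*r - 14)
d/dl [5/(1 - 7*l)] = 35/(7*l - 1)^2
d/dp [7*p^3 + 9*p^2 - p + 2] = 21*p^2 + 18*p - 1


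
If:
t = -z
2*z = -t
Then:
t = 0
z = 0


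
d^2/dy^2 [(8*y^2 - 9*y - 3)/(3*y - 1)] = -92/(27*y^3 - 27*y^2 + 9*y - 1)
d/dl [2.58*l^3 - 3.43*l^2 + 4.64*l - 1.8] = 7.74*l^2 - 6.86*l + 4.64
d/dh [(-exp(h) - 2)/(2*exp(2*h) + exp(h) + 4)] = ((exp(h) + 2)*(4*exp(h) + 1) - 2*exp(2*h) - exp(h) - 4)*exp(h)/(2*exp(2*h) + exp(h) + 4)^2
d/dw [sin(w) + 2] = cos(w)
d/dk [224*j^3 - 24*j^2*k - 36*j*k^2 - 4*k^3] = -24*j^2 - 72*j*k - 12*k^2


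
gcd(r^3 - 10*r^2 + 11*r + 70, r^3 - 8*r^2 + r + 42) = r^2 - 5*r - 14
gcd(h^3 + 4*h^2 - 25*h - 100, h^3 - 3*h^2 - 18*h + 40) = h^2 - h - 20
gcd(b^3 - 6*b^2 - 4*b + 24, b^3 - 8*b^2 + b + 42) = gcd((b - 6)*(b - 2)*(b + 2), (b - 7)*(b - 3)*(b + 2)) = b + 2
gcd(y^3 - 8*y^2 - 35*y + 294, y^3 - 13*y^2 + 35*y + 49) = y^2 - 14*y + 49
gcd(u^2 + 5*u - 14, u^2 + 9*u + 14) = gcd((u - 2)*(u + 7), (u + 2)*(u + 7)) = u + 7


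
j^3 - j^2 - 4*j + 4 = (j - 2)*(j - 1)*(j + 2)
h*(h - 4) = h^2 - 4*h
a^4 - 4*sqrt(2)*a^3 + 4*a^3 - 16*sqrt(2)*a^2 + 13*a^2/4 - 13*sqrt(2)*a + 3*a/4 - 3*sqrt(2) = (a + 1/2)^2*(a + 3)*(a - 4*sqrt(2))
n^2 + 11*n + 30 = (n + 5)*(n + 6)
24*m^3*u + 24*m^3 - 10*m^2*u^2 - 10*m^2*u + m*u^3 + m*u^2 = (-6*m + u)*(-4*m + u)*(m*u + m)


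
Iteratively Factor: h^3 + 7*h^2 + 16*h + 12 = (h + 2)*(h^2 + 5*h + 6) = (h + 2)*(h + 3)*(h + 2)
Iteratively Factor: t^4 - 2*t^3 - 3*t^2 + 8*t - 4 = (t - 1)*(t^3 - t^2 - 4*t + 4) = (t - 1)*(t + 2)*(t^2 - 3*t + 2) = (t - 2)*(t - 1)*(t + 2)*(t - 1)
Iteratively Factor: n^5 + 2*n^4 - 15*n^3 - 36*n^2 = (n - 4)*(n^4 + 6*n^3 + 9*n^2) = (n - 4)*(n + 3)*(n^3 + 3*n^2) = n*(n - 4)*(n + 3)*(n^2 + 3*n) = n*(n - 4)*(n + 3)^2*(n)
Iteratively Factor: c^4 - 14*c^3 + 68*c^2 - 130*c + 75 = (c - 5)*(c^3 - 9*c^2 + 23*c - 15) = (c - 5)^2*(c^2 - 4*c + 3) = (c - 5)^2*(c - 1)*(c - 3)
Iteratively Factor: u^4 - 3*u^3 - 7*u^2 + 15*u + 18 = (u - 3)*(u^3 - 7*u - 6) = (u - 3)*(u + 2)*(u^2 - 2*u - 3) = (u - 3)*(u + 1)*(u + 2)*(u - 3)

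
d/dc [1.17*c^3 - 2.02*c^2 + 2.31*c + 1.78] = 3.51*c^2 - 4.04*c + 2.31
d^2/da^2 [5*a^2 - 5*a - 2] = 10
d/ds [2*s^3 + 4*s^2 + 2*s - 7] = 6*s^2 + 8*s + 2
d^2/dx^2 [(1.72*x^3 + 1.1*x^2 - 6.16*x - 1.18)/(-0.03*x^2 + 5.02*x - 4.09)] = (-1.73472347597681e-18*x^5 - 86.58752*x^3 + 212.704368*x^2 - 178.235232*x + 275.333328)/(2.7e-5*x^6 - 0.013554*x^5 + 2.279079*x^4 - 130.201732*x^3 + 310.714437*x^2 - 251.925186*x + 68.417929)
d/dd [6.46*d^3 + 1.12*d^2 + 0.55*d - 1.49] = 19.38*d^2 + 2.24*d + 0.55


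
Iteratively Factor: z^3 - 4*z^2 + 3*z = (z - 1)*(z^2 - 3*z) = (z - 3)*(z - 1)*(z)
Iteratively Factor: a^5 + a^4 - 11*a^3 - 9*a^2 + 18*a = (a + 3)*(a^4 - 2*a^3 - 5*a^2 + 6*a) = (a - 3)*(a + 3)*(a^3 + a^2 - 2*a) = (a - 3)*(a - 1)*(a + 3)*(a^2 + 2*a) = a*(a - 3)*(a - 1)*(a + 3)*(a + 2)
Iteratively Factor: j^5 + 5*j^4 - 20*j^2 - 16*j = (j + 2)*(j^4 + 3*j^3 - 6*j^2 - 8*j) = (j + 2)*(j + 4)*(j^3 - j^2 - 2*j) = (j + 1)*(j + 2)*(j + 4)*(j^2 - 2*j) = (j - 2)*(j + 1)*(j + 2)*(j + 4)*(j)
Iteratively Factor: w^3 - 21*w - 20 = (w + 4)*(w^2 - 4*w - 5) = (w - 5)*(w + 4)*(w + 1)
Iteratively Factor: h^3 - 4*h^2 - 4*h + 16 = (h - 2)*(h^2 - 2*h - 8) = (h - 4)*(h - 2)*(h + 2)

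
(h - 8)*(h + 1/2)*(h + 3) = h^3 - 9*h^2/2 - 53*h/2 - 12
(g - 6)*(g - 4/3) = g^2 - 22*g/3 + 8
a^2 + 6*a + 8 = (a + 2)*(a + 4)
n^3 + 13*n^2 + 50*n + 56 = (n + 2)*(n + 4)*(n + 7)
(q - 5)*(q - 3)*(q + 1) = q^3 - 7*q^2 + 7*q + 15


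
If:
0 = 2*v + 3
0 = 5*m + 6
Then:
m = -6/5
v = -3/2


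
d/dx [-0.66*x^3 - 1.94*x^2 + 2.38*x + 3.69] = -1.98*x^2 - 3.88*x + 2.38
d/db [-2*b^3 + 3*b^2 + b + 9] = -6*b^2 + 6*b + 1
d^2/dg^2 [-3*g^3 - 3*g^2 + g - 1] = -18*g - 6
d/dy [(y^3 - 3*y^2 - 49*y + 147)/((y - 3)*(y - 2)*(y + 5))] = 3*(y^2 + 26*y + 49)/(y^4 + 6*y^3 - 11*y^2 - 60*y + 100)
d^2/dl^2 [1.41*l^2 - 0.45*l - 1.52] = 2.82000000000000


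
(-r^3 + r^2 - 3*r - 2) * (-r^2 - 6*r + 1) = r^5 + 5*r^4 - 4*r^3 + 21*r^2 + 9*r - 2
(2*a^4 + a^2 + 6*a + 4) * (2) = 4*a^4 + 2*a^2 + 12*a + 8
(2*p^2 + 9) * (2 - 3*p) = -6*p^3 + 4*p^2 - 27*p + 18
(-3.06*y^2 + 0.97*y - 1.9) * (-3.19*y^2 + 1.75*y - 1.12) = 9.7614*y^4 - 8.4493*y^3 + 11.1857*y^2 - 4.4114*y + 2.128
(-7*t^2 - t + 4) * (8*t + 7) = -56*t^3 - 57*t^2 + 25*t + 28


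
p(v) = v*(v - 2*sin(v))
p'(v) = v*(1 - 2*cos(v)) + v - 2*sin(v) = -2*v*cos(v) + 2*v - 2*sin(v)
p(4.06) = 22.94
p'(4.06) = 14.64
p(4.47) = 28.66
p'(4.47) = 13.03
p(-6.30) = 39.48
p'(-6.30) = 0.03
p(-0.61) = -0.33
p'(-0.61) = 0.93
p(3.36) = 12.75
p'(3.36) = 13.71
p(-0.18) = -0.03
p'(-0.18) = 0.35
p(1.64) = -0.58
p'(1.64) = 1.51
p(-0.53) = -0.25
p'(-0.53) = 0.87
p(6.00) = 39.35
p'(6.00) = 1.04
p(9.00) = 73.58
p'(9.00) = 33.58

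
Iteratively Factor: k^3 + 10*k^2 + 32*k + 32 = (k + 4)*(k^2 + 6*k + 8) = (k + 2)*(k + 4)*(k + 4)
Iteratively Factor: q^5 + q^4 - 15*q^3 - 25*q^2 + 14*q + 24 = (q + 3)*(q^4 - 2*q^3 - 9*q^2 + 2*q + 8) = (q + 2)*(q + 3)*(q^3 - 4*q^2 - q + 4) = (q - 1)*(q + 2)*(q + 3)*(q^2 - 3*q - 4) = (q - 1)*(q + 1)*(q + 2)*(q + 3)*(q - 4)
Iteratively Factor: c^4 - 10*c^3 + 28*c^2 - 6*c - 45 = (c - 5)*(c^3 - 5*c^2 + 3*c + 9) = (c - 5)*(c - 3)*(c^2 - 2*c - 3) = (c - 5)*(c - 3)*(c + 1)*(c - 3)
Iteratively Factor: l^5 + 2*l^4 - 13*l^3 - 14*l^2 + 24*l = (l + 2)*(l^4 - 13*l^2 + 12*l) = (l - 1)*(l + 2)*(l^3 + l^2 - 12*l) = (l - 3)*(l - 1)*(l + 2)*(l^2 + 4*l) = l*(l - 3)*(l - 1)*(l + 2)*(l + 4)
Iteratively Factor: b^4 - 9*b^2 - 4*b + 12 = (b - 1)*(b^3 + b^2 - 8*b - 12) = (b - 1)*(b + 2)*(b^2 - b - 6) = (b - 1)*(b + 2)^2*(b - 3)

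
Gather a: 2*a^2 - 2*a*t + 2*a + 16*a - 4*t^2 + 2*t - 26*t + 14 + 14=2*a^2 + a*(18 - 2*t) - 4*t^2 - 24*t + 28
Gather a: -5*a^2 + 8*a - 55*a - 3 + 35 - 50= -5*a^2 - 47*a - 18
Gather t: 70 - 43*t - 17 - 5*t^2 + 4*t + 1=-5*t^2 - 39*t + 54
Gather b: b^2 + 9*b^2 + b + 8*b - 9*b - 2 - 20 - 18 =10*b^2 - 40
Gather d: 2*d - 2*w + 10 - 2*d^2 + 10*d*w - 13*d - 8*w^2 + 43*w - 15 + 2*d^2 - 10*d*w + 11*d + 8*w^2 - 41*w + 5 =0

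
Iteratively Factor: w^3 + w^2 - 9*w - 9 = (w - 3)*(w^2 + 4*w + 3) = (w - 3)*(w + 1)*(w + 3)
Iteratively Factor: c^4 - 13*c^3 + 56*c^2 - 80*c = (c)*(c^3 - 13*c^2 + 56*c - 80) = c*(c - 4)*(c^2 - 9*c + 20) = c*(c - 4)^2*(c - 5)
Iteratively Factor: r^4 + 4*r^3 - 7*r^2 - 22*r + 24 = (r + 3)*(r^3 + r^2 - 10*r + 8) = (r - 1)*(r + 3)*(r^2 + 2*r - 8) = (r - 2)*(r - 1)*(r + 3)*(r + 4)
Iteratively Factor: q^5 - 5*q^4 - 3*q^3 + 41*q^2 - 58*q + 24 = (q - 2)*(q^4 - 3*q^3 - 9*q^2 + 23*q - 12) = (q - 2)*(q - 1)*(q^3 - 2*q^2 - 11*q + 12) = (q - 4)*(q - 2)*(q - 1)*(q^2 + 2*q - 3) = (q - 4)*(q - 2)*(q - 1)*(q + 3)*(q - 1)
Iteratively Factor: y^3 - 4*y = (y - 2)*(y^2 + 2*y) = y*(y - 2)*(y + 2)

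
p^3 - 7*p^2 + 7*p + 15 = (p - 5)*(p - 3)*(p + 1)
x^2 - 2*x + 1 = (x - 1)^2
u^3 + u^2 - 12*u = u*(u - 3)*(u + 4)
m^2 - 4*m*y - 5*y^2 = (m - 5*y)*(m + y)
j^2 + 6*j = j*(j + 6)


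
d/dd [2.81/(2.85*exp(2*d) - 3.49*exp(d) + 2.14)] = (9.8069 - 16.017*exp(d))*exp(d)/(2.85*exp(2*d) - 3.49*exp(d) + 2.14)^2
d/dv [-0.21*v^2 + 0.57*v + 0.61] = 0.57 - 0.42*v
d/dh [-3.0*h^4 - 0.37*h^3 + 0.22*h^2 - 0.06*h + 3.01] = -12.0*h^3 - 1.11*h^2 + 0.44*h - 0.06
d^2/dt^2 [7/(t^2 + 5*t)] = 14*(-t*(t + 5) + (2*t + 5)^2)/(t^3*(t + 5)^3)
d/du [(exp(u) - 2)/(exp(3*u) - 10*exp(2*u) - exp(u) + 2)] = ((exp(u) - 2)*(-3*exp(2*u) + 20*exp(u) + 1) + exp(3*u) - 10*exp(2*u) - exp(u) + 2)*exp(u)/(exp(3*u) - 10*exp(2*u) - exp(u) + 2)^2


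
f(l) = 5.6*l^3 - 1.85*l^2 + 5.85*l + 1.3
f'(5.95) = 578.60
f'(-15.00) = 3841.35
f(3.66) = 272.49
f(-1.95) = -58.67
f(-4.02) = -415.92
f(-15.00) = -19402.70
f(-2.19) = -79.20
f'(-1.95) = 76.95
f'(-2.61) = 129.95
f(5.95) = 1150.22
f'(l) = 16.8*l^2 - 3.7*l + 5.85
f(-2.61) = -126.14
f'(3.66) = 217.35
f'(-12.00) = 2469.45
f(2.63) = 105.76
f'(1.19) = 25.24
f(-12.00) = -10012.10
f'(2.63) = 112.32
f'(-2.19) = 94.53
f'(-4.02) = 292.22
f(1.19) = 15.08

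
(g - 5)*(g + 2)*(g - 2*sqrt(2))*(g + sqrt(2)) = g^4 - 3*g^3 - sqrt(2)*g^3 - 14*g^2 + 3*sqrt(2)*g^2 + 12*g + 10*sqrt(2)*g + 40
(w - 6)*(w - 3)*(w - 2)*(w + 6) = w^4 - 5*w^3 - 30*w^2 + 180*w - 216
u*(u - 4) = u^2 - 4*u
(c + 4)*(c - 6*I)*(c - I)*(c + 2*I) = c^4 + 4*c^3 - 5*I*c^3 + 8*c^2 - 20*I*c^2 + 32*c - 12*I*c - 48*I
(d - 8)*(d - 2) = d^2 - 10*d + 16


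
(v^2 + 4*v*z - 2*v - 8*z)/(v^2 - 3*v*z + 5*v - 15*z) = (v^2 + 4*v*z - 2*v - 8*z)/(v^2 - 3*v*z + 5*v - 15*z)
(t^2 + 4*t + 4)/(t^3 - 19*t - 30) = (t + 2)/(t^2 - 2*t - 15)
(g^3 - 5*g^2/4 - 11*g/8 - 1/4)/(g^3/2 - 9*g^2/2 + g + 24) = (8*g^3 - 10*g^2 - 11*g - 2)/(4*(g^3 - 9*g^2 + 2*g + 48))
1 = 1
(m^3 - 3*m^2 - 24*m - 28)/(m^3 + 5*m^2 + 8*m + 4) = (m - 7)/(m + 1)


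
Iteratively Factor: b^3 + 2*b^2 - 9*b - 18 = (b - 3)*(b^2 + 5*b + 6) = (b - 3)*(b + 2)*(b + 3)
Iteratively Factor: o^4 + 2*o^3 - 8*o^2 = (o)*(o^3 + 2*o^2 - 8*o) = o*(o - 2)*(o^2 + 4*o) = o*(o - 2)*(o + 4)*(o)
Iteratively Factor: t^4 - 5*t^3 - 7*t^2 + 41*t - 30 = (t - 5)*(t^3 - 7*t + 6) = (t - 5)*(t + 3)*(t^2 - 3*t + 2) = (t - 5)*(t - 1)*(t + 3)*(t - 2)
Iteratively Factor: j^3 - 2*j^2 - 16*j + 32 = (j - 2)*(j^2 - 16) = (j - 2)*(j + 4)*(j - 4)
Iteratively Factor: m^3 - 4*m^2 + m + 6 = (m - 2)*(m^2 - 2*m - 3) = (m - 3)*(m - 2)*(m + 1)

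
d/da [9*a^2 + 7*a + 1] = 18*a + 7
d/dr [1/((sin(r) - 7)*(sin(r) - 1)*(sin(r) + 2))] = 3*(4*sin(r) + cos(r)^2 + 2)*cos(r)/((sin(r) - 7)^2*(sin(r) - 1)^2*(sin(r) + 2)^2)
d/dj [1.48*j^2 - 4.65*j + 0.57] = 2.96*j - 4.65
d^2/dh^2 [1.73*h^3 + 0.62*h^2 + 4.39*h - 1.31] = 10.38*h + 1.24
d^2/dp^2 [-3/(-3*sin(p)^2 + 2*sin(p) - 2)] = 6*(-18*sin(p)^4 + 9*sin(p)^3 + 37*sin(p)^2 - 20*sin(p) - 2)/(3*sin(p)^2 - 2*sin(p) + 2)^3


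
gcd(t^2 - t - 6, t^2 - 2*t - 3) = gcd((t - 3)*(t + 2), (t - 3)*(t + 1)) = t - 3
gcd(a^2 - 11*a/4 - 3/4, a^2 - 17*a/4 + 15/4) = a - 3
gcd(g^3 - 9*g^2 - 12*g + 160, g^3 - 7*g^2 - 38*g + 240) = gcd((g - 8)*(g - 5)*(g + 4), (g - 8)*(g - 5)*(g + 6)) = g^2 - 13*g + 40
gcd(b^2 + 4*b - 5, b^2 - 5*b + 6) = 1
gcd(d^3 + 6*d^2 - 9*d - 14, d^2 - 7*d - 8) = d + 1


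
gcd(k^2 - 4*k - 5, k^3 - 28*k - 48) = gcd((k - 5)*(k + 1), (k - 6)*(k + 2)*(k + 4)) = 1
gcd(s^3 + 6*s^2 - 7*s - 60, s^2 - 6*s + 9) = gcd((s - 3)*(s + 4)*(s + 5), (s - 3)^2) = s - 3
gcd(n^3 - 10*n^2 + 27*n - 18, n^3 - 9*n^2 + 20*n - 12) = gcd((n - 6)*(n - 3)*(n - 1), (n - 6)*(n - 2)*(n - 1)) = n^2 - 7*n + 6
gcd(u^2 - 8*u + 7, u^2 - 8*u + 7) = u^2 - 8*u + 7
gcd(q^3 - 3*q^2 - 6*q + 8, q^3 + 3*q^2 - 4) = q^2 + q - 2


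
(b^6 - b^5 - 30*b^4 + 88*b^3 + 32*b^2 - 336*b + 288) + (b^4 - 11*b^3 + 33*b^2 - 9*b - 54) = b^6 - b^5 - 29*b^4 + 77*b^3 + 65*b^2 - 345*b + 234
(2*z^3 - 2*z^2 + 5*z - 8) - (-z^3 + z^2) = 3*z^3 - 3*z^2 + 5*z - 8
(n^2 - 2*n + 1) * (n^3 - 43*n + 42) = n^5 - 2*n^4 - 42*n^3 + 128*n^2 - 127*n + 42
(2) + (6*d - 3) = 6*d - 1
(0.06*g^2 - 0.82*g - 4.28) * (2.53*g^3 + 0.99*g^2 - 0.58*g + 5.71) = 0.1518*g^5 - 2.0152*g^4 - 11.675*g^3 - 3.419*g^2 - 2.1998*g - 24.4388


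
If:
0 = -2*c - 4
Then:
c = -2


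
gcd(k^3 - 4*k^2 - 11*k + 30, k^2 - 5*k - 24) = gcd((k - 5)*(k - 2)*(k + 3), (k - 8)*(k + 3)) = k + 3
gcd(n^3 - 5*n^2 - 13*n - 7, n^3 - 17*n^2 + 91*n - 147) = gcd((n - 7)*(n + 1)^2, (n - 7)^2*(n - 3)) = n - 7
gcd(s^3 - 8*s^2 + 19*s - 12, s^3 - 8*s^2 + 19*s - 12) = s^3 - 8*s^2 + 19*s - 12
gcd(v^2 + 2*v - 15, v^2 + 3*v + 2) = 1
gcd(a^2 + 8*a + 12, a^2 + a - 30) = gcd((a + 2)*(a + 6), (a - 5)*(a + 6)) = a + 6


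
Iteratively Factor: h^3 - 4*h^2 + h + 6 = (h - 2)*(h^2 - 2*h - 3) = (h - 2)*(h + 1)*(h - 3)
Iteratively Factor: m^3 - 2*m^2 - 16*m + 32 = (m - 4)*(m^2 + 2*m - 8) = (m - 4)*(m + 4)*(m - 2)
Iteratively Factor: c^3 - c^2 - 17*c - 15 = (c + 3)*(c^2 - 4*c - 5) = (c - 5)*(c + 3)*(c + 1)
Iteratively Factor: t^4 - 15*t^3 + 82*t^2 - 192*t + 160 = (t - 4)*(t^3 - 11*t^2 + 38*t - 40) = (t - 5)*(t - 4)*(t^2 - 6*t + 8) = (t - 5)*(t - 4)*(t - 2)*(t - 4)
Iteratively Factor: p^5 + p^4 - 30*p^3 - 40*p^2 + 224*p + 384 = (p - 4)*(p^4 + 5*p^3 - 10*p^2 - 80*p - 96) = (p - 4)^2*(p^3 + 9*p^2 + 26*p + 24) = (p - 4)^2*(p + 3)*(p^2 + 6*p + 8) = (p - 4)^2*(p + 3)*(p + 4)*(p + 2)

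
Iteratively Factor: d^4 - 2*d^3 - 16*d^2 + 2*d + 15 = (d + 1)*(d^3 - 3*d^2 - 13*d + 15) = (d - 1)*(d + 1)*(d^2 - 2*d - 15) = (d - 1)*(d + 1)*(d + 3)*(d - 5)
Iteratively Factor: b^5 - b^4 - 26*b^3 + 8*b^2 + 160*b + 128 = (b + 2)*(b^4 - 3*b^3 - 20*b^2 + 48*b + 64) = (b + 1)*(b + 2)*(b^3 - 4*b^2 - 16*b + 64) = (b - 4)*(b + 1)*(b + 2)*(b^2 - 16) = (b - 4)^2*(b + 1)*(b + 2)*(b + 4)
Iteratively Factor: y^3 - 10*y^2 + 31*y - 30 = (y - 3)*(y^2 - 7*y + 10) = (y - 3)*(y - 2)*(y - 5)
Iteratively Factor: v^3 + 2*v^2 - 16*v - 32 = (v - 4)*(v^2 + 6*v + 8) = (v - 4)*(v + 2)*(v + 4)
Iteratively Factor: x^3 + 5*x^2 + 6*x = (x + 2)*(x^2 + 3*x) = x*(x + 2)*(x + 3)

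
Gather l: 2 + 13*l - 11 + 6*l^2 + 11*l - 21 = 6*l^2 + 24*l - 30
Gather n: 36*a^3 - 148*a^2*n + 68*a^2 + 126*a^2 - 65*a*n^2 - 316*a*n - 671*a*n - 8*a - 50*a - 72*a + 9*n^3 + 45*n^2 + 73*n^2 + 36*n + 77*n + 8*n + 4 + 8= 36*a^3 + 194*a^2 - 130*a + 9*n^3 + n^2*(118 - 65*a) + n*(-148*a^2 - 987*a + 121) + 12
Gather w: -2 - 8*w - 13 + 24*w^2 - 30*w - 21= 24*w^2 - 38*w - 36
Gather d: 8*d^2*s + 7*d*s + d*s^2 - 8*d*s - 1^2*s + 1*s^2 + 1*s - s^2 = 8*d^2*s + d*(s^2 - s)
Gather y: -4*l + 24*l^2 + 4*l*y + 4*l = 24*l^2 + 4*l*y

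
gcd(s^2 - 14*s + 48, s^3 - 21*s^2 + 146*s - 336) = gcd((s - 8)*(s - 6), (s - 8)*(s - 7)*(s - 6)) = s^2 - 14*s + 48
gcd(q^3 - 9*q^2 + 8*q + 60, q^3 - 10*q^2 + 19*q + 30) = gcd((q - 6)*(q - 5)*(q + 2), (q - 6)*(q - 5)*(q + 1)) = q^2 - 11*q + 30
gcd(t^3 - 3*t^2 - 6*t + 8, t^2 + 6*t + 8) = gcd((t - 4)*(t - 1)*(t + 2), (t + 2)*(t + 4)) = t + 2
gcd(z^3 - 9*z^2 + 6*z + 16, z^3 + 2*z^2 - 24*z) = 1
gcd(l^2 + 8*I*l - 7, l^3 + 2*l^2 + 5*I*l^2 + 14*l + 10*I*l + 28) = l + 7*I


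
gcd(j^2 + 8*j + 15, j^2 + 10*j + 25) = j + 5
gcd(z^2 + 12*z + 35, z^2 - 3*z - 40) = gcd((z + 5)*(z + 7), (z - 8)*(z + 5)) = z + 5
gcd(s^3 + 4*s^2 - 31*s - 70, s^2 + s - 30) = s - 5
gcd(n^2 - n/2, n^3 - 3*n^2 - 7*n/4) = n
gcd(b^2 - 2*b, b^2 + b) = b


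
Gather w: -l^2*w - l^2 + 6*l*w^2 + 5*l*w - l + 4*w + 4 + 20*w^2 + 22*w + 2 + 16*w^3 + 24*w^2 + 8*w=-l^2 - l + 16*w^3 + w^2*(6*l + 44) + w*(-l^2 + 5*l + 34) + 6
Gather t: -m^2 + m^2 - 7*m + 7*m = 0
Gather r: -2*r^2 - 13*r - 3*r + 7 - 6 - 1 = -2*r^2 - 16*r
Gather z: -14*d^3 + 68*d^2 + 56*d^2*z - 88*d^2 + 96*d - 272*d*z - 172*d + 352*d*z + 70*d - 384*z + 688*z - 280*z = -14*d^3 - 20*d^2 - 6*d + z*(56*d^2 + 80*d + 24)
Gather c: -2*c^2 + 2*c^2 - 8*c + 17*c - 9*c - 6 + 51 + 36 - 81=0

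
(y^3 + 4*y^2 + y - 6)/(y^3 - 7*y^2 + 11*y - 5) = (y^2 + 5*y + 6)/(y^2 - 6*y + 5)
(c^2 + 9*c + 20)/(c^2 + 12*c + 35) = (c + 4)/(c + 7)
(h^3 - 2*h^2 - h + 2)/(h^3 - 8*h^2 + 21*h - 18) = (h^2 - 1)/(h^2 - 6*h + 9)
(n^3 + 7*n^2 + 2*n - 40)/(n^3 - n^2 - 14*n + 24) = (n + 5)/(n - 3)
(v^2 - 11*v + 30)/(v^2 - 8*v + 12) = (v - 5)/(v - 2)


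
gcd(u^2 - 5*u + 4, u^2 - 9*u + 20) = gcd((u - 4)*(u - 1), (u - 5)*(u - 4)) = u - 4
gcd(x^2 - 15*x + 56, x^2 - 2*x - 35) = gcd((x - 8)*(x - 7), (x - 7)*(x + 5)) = x - 7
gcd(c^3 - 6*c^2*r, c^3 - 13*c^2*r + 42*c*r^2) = -c^2 + 6*c*r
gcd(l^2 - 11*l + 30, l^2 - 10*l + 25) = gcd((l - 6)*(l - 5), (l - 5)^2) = l - 5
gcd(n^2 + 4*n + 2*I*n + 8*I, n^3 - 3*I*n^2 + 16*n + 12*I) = n + 2*I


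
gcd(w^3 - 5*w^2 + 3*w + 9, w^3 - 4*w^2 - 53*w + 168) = w - 3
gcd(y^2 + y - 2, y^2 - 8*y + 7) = y - 1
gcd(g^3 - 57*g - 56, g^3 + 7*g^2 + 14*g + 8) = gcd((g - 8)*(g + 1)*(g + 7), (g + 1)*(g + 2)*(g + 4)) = g + 1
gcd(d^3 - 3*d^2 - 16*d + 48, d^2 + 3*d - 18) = d - 3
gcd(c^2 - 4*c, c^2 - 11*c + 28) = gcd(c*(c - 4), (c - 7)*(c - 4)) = c - 4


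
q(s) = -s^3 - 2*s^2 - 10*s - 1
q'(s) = -3*s^2 - 4*s - 10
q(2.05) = -38.52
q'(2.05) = -30.81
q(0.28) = -3.98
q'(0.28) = -11.36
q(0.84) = -11.40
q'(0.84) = -15.48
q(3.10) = -81.01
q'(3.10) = -51.23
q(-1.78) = 16.10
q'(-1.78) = -12.39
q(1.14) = -16.48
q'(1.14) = -18.46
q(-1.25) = 10.33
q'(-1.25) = -9.69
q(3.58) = -108.32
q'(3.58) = -62.77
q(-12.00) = 1559.00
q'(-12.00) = -394.00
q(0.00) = -1.00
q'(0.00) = -10.00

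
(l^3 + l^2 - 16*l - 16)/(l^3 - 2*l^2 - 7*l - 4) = (l + 4)/(l + 1)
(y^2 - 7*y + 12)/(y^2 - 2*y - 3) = (y - 4)/(y + 1)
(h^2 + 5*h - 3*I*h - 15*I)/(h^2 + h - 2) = (h^2 + h*(5 - 3*I) - 15*I)/(h^2 + h - 2)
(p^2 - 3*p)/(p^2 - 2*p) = (p - 3)/(p - 2)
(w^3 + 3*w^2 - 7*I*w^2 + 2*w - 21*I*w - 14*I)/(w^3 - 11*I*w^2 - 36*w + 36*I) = (w^3 + w^2*(3 - 7*I) + w*(2 - 21*I) - 14*I)/(w^3 - 11*I*w^2 - 36*w + 36*I)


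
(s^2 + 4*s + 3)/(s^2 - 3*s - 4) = (s + 3)/(s - 4)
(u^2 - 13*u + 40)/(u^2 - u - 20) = (u - 8)/(u + 4)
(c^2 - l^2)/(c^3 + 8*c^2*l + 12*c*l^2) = (c^2 - l^2)/(c*(c^2 + 8*c*l + 12*l^2))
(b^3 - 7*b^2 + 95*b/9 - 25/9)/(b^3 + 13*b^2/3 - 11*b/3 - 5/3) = (9*b^3 - 63*b^2 + 95*b - 25)/(3*(3*b^3 + 13*b^2 - 11*b - 5))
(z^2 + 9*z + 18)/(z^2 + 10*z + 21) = (z + 6)/(z + 7)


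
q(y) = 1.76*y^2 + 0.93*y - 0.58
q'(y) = 3.52*y + 0.93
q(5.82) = 64.45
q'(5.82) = 21.42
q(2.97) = 17.71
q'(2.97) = 11.38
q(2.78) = 15.61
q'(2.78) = 10.72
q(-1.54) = 2.16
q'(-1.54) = -4.49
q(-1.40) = 1.57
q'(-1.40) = -4.00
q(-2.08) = 5.10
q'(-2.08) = -6.39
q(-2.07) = 5.04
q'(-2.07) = -6.36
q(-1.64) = 2.63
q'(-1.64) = -4.84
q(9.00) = 150.35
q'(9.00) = 32.61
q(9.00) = 150.35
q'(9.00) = 32.61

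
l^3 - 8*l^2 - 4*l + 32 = (l - 8)*(l - 2)*(l + 2)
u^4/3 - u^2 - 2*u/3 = u*(u/3 + 1/3)*(u - 2)*(u + 1)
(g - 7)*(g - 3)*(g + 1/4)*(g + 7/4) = g^4 - 8*g^3 + 23*g^2/16 + 301*g/8 + 147/16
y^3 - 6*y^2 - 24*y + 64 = (y - 8)*(y - 2)*(y + 4)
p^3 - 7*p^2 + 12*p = p*(p - 4)*(p - 3)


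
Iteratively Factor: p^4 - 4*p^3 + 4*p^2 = (p)*(p^3 - 4*p^2 + 4*p) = p*(p - 2)*(p^2 - 2*p) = p*(p - 2)^2*(p)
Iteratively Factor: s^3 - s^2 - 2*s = (s)*(s^2 - s - 2) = s*(s - 2)*(s + 1)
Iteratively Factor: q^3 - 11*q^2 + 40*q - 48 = (q - 3)*(q^2 - 8*q + 16) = (q - 4)*(q - 3)*(q - 4)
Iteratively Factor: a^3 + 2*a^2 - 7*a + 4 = (a + 4)*(a^2 - 2*a + 1) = (a - 1)*(a + 4)*(a - 1)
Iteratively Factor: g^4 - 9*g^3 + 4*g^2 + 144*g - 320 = (g - 4)*(g^3 - 5*g^2 - 16*g + 80) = (g - 4)^2*(g^2 - g - 20) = (g - 5)*(g - 4)^2*(g + 4)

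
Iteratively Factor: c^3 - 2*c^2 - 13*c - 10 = (c + 1)*(c^2 - 3*c - 10) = (c - 5)*(c + 1)*(c + 2)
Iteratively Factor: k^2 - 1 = (k - 1)*(k + 1)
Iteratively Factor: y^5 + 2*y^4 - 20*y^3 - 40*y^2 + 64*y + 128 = (y - 2)*(y^4 + 4*y^3 - 12*y^2 - 64*y - 64) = (y - 4)*(y - 2)*(y^3 + 8*y^2 + 20*y + 16) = (y - 4)*(y - 2)*(y + 2)*(y^2 + 6*y + 8) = (y - 4)*(y - 2)*(y + 2)^2*(y + 4)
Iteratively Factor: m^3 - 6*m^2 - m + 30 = (m + 2)*(m^2 - 8*m + 15) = (m - 3)*(m + 2)*(m - 5)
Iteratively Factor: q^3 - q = (q)*(q^2 - 1) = q*(q + 1)*(q - 1)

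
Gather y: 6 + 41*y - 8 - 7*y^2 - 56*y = -7*y^2 - 15*y - 2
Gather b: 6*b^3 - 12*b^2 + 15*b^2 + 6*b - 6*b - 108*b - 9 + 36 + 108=6*b^3 + 3*b^2 - 108*b + 135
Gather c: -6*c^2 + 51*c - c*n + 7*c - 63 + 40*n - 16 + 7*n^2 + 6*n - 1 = -6*c^2 + c*(58 - n) + 7*n^2 + 46*n - 80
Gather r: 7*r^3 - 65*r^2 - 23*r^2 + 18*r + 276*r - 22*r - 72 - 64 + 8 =7*r^3 - 88*r^2 + 272*r - 128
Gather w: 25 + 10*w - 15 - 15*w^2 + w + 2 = -15*w^2 + 11*w + 12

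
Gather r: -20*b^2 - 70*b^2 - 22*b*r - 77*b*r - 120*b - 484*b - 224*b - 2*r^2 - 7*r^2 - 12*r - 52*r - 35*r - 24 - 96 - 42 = -90*b^2 - 828*b - 9*r^2 + r*(-99*b - 99) - 162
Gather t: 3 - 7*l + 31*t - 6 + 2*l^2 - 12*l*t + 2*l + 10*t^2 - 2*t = 2*l^2 - 5*l + 10*t^2 + t*(29 - 12*l) - 3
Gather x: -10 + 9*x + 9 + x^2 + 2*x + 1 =x^2 + 11*x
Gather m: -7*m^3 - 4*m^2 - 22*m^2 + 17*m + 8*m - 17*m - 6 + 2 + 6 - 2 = -7*m^3 - 26*m^2 + 8*m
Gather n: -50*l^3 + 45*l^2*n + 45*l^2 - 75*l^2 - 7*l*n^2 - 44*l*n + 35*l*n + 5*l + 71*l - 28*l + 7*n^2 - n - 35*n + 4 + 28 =-50*l^3 - 30*l^2 + 48*l + n^2*(7 - 7*l) + n*(45*l^2 - 9*l - 36) + 32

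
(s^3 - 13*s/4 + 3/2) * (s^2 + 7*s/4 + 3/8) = s^5 + 7*s^4/4 - 23*s^3/8 - 67*s^2/16 + 45*s/32 + 9/16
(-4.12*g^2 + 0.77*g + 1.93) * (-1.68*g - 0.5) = 6.9216*g^3 + 0.7664*g^2 - 3.6274*g - 0.965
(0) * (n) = 0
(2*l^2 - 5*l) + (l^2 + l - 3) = 3*l^2 - 4*l - 3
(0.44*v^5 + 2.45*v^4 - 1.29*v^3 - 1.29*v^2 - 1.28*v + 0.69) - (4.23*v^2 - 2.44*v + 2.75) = 0.44*v^5 + 2.45*v^4 - 1.29*v^3 - 5.52*v^2 + 1.16*v - 2.06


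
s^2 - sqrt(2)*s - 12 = (s - 3*sqrt(2))*(s + 2*sqrt(2))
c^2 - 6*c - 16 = (c - 8)*(c + 2)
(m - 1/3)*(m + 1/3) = m^2 - 1/9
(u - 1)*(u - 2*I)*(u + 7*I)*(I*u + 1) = I*u^4 - 4*u^3 - I*u^3 + 4*u^2 + 19*I*u^2 + 14*u - 19*I*u - 14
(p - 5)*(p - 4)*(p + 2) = p^3 - 7*p^2 + 2*p + 40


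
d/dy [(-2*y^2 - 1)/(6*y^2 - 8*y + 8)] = (4*y^2 - 5*y - 2)/(9*y^4 - 24*y^3 + 40*y^2 - 32*y + 16)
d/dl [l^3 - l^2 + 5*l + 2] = 3*l^2 - 2*l + 5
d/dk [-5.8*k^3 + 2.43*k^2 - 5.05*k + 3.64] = -17.4*k^2 + 4.86*k - 5.05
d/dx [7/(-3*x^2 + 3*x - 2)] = 21*(2*x - 1)/(3*x^2 - 3*x + 2)^2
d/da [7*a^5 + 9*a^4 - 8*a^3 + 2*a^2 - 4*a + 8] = 35*a^4 + 36*a^3 - 24*a^2 + 4*a - 4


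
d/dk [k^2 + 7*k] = 2*k + 7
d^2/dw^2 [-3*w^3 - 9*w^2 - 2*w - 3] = -18*w - 18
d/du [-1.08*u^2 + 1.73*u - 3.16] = 1.73 - 2.16*u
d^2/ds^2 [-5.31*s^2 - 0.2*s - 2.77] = -10.6200000000000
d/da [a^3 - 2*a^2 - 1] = a*(3*a - 4)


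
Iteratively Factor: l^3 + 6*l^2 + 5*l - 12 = (l - 1)*(l^2 + 7*l + 12) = (l - 1)*(l + 3)*(l + 4)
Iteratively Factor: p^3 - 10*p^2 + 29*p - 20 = (p - 5)*(p^2 - 5*p + 4) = (p - 5)*(p - 4)*(p - 1)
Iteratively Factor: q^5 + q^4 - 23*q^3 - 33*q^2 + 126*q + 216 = (q - 3)*(q^4 + 4*q^3 - 11*q^2 - 66*q - 72) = (q - 4)*(q - 3)*(q^3 + 8*q^2 + 21*q + 18) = (q - 4)*(q - 3)*(q + 2)*(q^2 + 6*q + 9) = (q - 4)*(q - 3)*(q + 2)*(q + 3)*(q + 3)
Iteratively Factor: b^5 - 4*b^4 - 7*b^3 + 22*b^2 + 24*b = (b - 3)*(b^4 - b^3 - 10*b^2 - 8*b) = b*(b - 3)*(b^3 - b^2 - 10*b - 8) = b*(b - 4)*(b - 3)*(b^2 + 3*b + 2) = b*(b - 4)*(b - 3)*(b + 2)*(b + 1)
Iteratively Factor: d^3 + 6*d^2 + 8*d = (d + 2)*(d^2 + 4*d) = (d + 2)*(d + 4)*(d)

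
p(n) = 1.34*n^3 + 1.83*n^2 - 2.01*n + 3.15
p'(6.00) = 164.67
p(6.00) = 346.41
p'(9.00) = 356.55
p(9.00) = 1110.15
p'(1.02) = 5.91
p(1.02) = 4.43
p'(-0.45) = -2.84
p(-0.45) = 4.30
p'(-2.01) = 6.87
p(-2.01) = 3.70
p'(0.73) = 2.80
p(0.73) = 3.18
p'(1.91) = 19.65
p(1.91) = 15.32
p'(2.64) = 35.67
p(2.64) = 35.25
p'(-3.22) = 27.89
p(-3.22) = -16.14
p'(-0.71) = -2.58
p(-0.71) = 5.02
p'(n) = 4.02*n^2 + 3.66*n - 2.01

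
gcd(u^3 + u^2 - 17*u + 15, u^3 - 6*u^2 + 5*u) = u - 1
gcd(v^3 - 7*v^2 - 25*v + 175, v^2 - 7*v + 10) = v - 5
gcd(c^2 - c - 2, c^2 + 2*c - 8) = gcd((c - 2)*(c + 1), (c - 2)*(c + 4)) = c - 2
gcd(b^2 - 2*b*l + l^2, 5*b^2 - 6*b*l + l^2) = b - l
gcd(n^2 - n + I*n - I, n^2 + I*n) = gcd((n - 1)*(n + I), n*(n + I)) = n + I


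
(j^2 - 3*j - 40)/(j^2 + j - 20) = (j - 8)/(j - 4)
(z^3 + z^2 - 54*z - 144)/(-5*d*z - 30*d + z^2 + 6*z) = (z^2 - 5*z - 24)/(-5*d + z)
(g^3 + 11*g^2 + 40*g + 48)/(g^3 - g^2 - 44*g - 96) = (g + 4)/(g - 8)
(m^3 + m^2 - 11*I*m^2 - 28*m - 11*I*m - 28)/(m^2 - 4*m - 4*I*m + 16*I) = (m^2 + m*(1 - 7*I) - 7*I)/(m - 4)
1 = 1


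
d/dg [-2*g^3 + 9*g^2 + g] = -6*g^2 + 18*g + 1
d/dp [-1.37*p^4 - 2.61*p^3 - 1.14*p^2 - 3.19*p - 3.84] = -5.48*p^3 - 7.83*p^2 - 2.28*p - 3.19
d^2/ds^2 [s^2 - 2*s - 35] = 2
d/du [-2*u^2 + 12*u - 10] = 12 - 4*u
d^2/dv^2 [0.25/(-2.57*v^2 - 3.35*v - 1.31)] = (3.30245*v^2 + 4.30475*v - 0.25*(5.14*v + 3.35)*(10.28*v + 6.7) + 1.68335)/(2.57*v^2 + 3.35*v + 1.31)^3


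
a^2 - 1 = (a - 1)*(a + 1)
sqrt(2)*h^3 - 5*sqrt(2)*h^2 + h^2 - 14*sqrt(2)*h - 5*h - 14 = (h - 7)*(h + 2)*(sqrt(2)*h + 1)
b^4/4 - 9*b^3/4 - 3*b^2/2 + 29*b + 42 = (b/2 + 1)^2*(b - 7)*(b - 6)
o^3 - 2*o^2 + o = o*(o - 1)^2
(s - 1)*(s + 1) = s^2 - 1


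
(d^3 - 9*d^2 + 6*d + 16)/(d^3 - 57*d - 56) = (d - 2)/(d + 7)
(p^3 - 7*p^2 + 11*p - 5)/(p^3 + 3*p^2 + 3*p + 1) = (p^3 - 7*p^2 + 11*p - 5)/(p^3 + 3*p^2 + 3*p + 1)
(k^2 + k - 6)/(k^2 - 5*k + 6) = (k + 3)/(k - 3)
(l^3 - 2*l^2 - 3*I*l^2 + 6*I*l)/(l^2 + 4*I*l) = (l^2 - 2*l - 3*I*l + 6*I)/(l + 4*I)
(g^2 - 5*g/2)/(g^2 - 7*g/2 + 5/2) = g/(g - 1)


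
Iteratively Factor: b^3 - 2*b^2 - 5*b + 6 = (b - 3)*(b^2 + b - 2) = (b - 3)*(b + 2)*(b - 1)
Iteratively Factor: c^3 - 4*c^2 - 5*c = (c + 1)*(c^2 - 5*c) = (c - 5)*(c + 1)*(c)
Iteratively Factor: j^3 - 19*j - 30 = (j + 3)*(j^2 - 3*j - 10) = (j - 5)*(j + 3)*(j + 2)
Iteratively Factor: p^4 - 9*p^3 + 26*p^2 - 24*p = (p - 3)*(p^3 - 6*p^2 + 8*p) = (p - 3)*(p - 2)*(p^2 - 4*p) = (p - 4)*(p - 3)*(p - 2)*(p)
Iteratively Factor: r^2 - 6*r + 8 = (r - 2)*(r - 4)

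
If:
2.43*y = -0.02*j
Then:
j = -121.5*y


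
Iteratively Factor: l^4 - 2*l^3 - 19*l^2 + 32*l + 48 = (l + 4)*(l^3 - 6*l^2 + 5*l + 12) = (l - 3)*(l + 4)*(l^2 - 3*l - 4) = (l - 3)*(l + 1)*(l + 4)*(l - 4)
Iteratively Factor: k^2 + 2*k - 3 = (k - 1)*(k + 3)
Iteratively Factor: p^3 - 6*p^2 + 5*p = (p - 1)*(p^2 - 5*p) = (p - 5)*(p - 1)*(p)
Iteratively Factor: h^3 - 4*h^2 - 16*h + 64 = (h - 4)*(h^2 - 16) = (h - 4)^2*(h + 4)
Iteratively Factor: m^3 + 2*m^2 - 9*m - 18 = (m + 3)*(m^2 - m - 6) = (m - 3)*(m + 3)*(m + 2)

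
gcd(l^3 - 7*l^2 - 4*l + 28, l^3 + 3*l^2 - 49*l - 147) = l - 7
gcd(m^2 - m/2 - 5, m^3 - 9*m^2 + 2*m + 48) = m + 2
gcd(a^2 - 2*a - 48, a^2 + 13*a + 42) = a + 6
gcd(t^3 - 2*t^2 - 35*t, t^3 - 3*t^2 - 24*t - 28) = t - 7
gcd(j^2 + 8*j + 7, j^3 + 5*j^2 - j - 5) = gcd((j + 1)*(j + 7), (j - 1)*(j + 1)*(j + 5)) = j + 1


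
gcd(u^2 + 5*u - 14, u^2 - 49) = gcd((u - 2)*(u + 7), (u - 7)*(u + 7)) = u + 7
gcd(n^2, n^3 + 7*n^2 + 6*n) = n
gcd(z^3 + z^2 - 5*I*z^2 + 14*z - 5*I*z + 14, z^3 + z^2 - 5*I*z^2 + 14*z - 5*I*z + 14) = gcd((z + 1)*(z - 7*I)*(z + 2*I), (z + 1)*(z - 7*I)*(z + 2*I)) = z^3 + z^2*(1 - 5*I) + z*(14 - 5*I) + 14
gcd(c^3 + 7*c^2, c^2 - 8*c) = c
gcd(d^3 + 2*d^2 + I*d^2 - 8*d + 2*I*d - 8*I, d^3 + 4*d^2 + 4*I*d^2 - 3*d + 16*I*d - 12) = d^2 + d*(4 + I) + 4*I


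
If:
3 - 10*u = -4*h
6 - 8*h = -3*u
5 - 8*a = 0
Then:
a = 5/8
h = 69/68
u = 12/17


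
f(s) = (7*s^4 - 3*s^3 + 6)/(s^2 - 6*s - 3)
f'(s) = (6 - 2*s)*(7*s^4 - 3*s^3 + 6)/(s^2 - 6*s - 3)^2 + (28*s^3 - 9*s^2)/(s^2 - 6*s - 3) = (s^2*(9 - 28*s)*(-s^2 + 6*s + 3) - 2*(s - 3)*(7*s^4 - 3*s^3 + 6))/(-s^2 + 6*s + 3)^2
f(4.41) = -239.35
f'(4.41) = -289.79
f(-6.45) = 167.22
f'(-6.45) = -61.15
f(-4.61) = 75.39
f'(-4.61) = -38.92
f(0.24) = -1.36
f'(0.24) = 1.75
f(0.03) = -1.89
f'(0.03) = 3.53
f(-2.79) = 23.01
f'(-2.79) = -19.13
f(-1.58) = 6.85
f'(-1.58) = -7.82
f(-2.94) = 25.99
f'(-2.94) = -20.64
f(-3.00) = 27.25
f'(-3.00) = -21.25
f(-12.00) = 705.83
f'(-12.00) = -133.83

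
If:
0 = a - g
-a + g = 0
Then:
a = g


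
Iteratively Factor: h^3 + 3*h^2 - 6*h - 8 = (h + 4)*(h^2 - h - 2) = (h + 1)*(h + 4)*(h - 2)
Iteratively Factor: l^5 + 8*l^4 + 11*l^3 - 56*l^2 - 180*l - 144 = (l - 3)*(l^4 + 11*l^3 + 44*l^2 + 76*l + 48) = (l - 3)*(l + 4)*(l^3 + 7*l^2 + 16*l + 12) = (l - 3)*(l + 3)*(l + 4)*(l^2 + 4*l + 4) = (l - 3)*(l + 2)*(l + 3)*(l + 4)*(l + 2)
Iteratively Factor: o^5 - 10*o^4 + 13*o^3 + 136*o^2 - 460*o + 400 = (o + 4)*(o^4 - 14*o^3 + 69*o^2 - 140*o + 100) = (o - 2)*(o + 4)*(o^3 - 12*o^2 + 45*o - 50) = (o - 2)^2*(o + 4)*(o^2 - 10*o + 25) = (o - 5)*(o - 2)^2*(o + 4)*(o - 5)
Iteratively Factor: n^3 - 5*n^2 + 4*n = (n - 1)*(n^2 - 4*n) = n*(n - 1)*(n - 4)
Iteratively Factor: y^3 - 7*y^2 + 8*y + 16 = (y - 4)*(y^2 - 3*y - 4) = (y - 4)*(y + 1)*(y - 4)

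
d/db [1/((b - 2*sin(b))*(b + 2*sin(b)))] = 2*(-b + 2*sin(2*b))/((b - 2*sin(b))^2*(b + 2*sin(b))^2)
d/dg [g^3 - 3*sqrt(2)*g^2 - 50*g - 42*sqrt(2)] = 3*g^2 - 6*sqrt(2)*g - 50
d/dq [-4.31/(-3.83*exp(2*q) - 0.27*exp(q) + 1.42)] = (-33.0146*exp(q) - 1.1637)*exp(q)/(3.83*exp(2*q) + 0.27*exp(q) - 1.42)^2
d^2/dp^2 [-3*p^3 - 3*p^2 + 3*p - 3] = -18*p - 6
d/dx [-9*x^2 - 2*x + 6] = -18*x - 2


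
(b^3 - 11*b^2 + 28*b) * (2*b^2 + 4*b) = 2*b^5 - 18*b^4 + 12*b^3 + 112*b^2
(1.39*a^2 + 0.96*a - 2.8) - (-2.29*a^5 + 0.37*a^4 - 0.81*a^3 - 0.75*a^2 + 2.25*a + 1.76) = 2.29*a^5 - 0.37*a^4 + 0.81*a^3 + 2.14*a^2 - 1.29*a - 4.56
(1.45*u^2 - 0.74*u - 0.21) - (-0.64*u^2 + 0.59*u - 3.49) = 2.09*u^2 - 1.33*u + 3.28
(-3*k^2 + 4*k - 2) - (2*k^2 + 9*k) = -5*k^2 - 5*k - 2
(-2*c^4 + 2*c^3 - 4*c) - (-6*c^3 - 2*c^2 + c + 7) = -2*c^4 + 8*c^3 + 2*c^2 - 5*c - 7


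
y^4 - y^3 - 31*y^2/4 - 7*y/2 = y*(y - 7/2)*(y + 1/2)*(y + 2)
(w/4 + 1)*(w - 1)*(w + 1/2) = w^3/4 + 7*w^2/8 - 5*w/8 - 1/2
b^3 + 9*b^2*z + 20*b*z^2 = b*(b + 4*z)*(b + 5*z)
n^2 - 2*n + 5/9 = (n - 5/3)*(n - 1/3)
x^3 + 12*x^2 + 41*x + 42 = (x + 2)*(x + 3)*(x + 7)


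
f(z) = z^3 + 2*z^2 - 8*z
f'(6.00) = 124.00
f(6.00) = 240.00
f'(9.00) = 271.00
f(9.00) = 819.00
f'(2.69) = 24.47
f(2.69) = 12.42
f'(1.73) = 7.90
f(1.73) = -2.68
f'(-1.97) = -4.24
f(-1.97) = 15.88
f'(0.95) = -1.49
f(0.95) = -4.94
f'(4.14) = 59.98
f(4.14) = 72.12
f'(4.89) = 83.30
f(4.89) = 125.63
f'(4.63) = 74.83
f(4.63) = 105.09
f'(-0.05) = -8.19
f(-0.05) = 0.40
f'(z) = 3*z^2 + 4*z - 8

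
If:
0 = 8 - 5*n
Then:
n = 8/5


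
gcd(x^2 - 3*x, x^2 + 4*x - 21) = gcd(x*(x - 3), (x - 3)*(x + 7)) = x - 3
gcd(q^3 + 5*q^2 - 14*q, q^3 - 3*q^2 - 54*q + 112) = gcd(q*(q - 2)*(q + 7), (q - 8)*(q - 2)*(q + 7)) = q^2 + 5*q - 14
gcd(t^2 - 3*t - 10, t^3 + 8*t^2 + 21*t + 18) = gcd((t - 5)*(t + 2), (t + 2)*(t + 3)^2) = t + 2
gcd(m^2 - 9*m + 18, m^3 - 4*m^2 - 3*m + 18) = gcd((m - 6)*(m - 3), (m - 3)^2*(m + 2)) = m - 3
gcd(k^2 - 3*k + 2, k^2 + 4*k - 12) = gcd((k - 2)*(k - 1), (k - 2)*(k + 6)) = k - 2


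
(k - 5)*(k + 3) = k^2 - 2*k - 15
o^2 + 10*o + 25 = (o + 5)^2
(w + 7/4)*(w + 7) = w^2 + 35*w/4 + 49/4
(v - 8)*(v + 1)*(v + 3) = v^3 - 4*v^2 - 29*v - 24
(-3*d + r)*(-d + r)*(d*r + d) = 3*d^3*r + 3*d^3 - 4*d^2*r^2 - 4*d^2*r + d*r^3 + d*r^2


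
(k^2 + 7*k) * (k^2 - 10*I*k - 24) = k^4 + 7*k^3 - 10*I*k^3 - 24*k^2 - 70*I*k^2 - 168*k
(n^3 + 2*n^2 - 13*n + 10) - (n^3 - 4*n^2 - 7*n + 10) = 6*n^2 - 6*n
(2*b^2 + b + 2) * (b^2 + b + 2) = 2*b^4 + 3*b^3 + 7*b^2 + 4*b + 4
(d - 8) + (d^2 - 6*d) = d^2 - 5*d - 8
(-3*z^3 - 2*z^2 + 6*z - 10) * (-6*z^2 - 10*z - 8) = 18*z^5 + 42*z^4 + 8*z^3 + 16*z^2 + 52*z + 80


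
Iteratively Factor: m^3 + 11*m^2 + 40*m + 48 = (m + 4)*(m^2 + 7*m + 12) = (m + 4)^2*(m + 3)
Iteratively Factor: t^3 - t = (t + 1)*(t^2 - t) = t*(t + 1)*(t - 1)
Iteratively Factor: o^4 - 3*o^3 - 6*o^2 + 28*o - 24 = (o - 2)*(o^3 - o^2 - 8*o + 12) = (o - 2)^2*(o^2 + o - 6) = (o - 2)^2*(o + 3)*(o - 2)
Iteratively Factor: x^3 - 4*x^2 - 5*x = (x + 1)*(x^2 - 5*x) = x*(x + 1)*(x - 5)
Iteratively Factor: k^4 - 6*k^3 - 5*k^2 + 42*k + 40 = (k - 4)*(k^3 - 2*k^2 - 13*k - 10) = (k - 4)*(k + 1)*(k^2 - 3*k - 10) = (k - 5)*(k - 4)*(k + 1)*(k + 2)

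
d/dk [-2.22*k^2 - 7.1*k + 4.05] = -4.44*k - 7.1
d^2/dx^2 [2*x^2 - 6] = 4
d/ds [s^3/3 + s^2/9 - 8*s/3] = s^2 + 2*s/9 - 8/3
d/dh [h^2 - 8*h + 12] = 2*h - 8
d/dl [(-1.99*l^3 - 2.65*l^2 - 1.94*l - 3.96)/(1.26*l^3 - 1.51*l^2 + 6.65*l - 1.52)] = (8.88178419700125e-16*l^5 + 6.3439*l^4 - 21.5782*l^3 + 3.49130000000001*l^2 - 3.9032*l + 29.2828)/(1.5876*l^6 - 3.8052*l^5 + 19.0381*l^4 - 23.9134*l^3 + 48.8129*l^2 - 20.216*l + 2.3104)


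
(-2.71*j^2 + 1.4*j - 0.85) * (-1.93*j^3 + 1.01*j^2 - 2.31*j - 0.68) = 5.2303*j^5 - 5.4391*j^4 + 9.3146*j^3 - 2.2497*j^2 + 1.0115*j + 0.578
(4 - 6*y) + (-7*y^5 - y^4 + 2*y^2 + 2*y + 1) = -7*y^5 - y^4 + 2*y^2 - 4*y + 5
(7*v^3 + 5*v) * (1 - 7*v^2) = -49*v^5 - 28*v^3 + 5*v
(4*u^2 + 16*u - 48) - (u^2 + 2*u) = 3*u^2 + 14*u - 48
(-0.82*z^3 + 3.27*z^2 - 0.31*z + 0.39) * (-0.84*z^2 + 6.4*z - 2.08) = 0.6888*z^5 - 7.9948*z^4 + 22.894*z^3 - 9.1132*z^2 + 3.1408*z - 0.8112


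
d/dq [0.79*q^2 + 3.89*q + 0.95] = 1.58*q + 3.89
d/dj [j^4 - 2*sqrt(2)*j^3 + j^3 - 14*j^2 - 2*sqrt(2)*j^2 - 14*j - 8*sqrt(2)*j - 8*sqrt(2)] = 4*j^3 - 6*sqrt(2)*j^2 + 3*j^2 - 28*j - 4*sqrt(2)*j - 14 - 8*sqrt(2)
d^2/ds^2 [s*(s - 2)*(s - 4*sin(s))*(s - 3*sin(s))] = 7*s^3*sin(s) - 14*s^2*sin(s) - 42*s^2*cos(s) + 24*s^2*cos(2*s) + 12*s^2 - 42*s*sin(s) + 56*s*cos(s) - 48*sqrt(2)*s*cos(2*s + pi/4) - 12*s + 28*sin(s) - 48*sin(2*s) - 12*cos(2*s) + 12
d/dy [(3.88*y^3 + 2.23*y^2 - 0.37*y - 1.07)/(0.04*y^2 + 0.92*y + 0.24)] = (0.1552*y^4 + 7.1392*y^3 + 4.86*y^2 + 1.156*y + 0.8956)/(0.0016*y^4 + 0.0736*y^3 + 0.8656*y^2 + 0.4416*y + 0.0576)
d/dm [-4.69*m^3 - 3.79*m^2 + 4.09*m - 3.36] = -14.07*m^2 - 7.58*m + 4.09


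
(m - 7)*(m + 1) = m^2 - 6*m - 7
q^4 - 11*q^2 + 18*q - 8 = (q - 2)*(q - 1)^2*(q + 4)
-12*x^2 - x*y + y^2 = (-4*x + y)*(3*x + y)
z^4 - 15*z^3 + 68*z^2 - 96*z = z*(z - 8)*(z - 4)*(z - 3)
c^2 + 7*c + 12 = (c + 3)*(c + 4)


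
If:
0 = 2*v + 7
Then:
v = -7/2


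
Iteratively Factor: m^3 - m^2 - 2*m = (m - 2)*(m^2 + m) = m*(m - 2)*(m + 1)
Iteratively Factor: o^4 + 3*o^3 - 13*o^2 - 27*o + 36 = (o - 1)*(o^3 + 4*o^2 - 9*o - 36) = (o - 1)*(o + 4)*(o^2 - 9) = (o - 3)*(o - 1)*(o + 4)*(o + 3)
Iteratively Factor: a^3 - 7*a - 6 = (a + 1)*(a^2 - a - 6) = (a + 1)*(a + 2)*(a - 3)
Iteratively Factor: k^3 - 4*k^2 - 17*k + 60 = (k - 5)*(k^2 + k - 12) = (k - 5)*(k - 3)*(k + 4)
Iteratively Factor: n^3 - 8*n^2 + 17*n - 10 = (n - 5)*(n^2 - 3*n + 2) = (n - 5)*(n - 2)*(n - 1)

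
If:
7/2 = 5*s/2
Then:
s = 7/5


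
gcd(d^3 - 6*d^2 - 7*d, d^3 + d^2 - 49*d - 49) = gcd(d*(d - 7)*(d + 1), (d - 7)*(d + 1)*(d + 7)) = d^2 - 6*d - 7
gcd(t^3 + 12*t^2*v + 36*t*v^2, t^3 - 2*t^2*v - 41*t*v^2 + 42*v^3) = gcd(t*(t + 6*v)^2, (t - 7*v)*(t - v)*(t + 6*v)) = t + 6*v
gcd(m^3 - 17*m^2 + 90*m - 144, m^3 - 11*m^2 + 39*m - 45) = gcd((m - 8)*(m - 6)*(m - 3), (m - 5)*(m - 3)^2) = m - 3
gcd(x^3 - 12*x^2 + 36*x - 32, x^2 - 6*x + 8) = x - 2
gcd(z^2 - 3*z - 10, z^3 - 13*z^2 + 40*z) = z - 5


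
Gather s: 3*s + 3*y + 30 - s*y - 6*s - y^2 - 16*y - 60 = s*(-y - 3) - y^2 - 13*y - 30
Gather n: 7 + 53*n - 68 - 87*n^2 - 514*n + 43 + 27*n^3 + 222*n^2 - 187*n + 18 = 27*n^3 + 135*n^2 - 648*n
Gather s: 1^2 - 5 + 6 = 2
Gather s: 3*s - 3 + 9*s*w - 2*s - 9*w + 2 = s*(9*w + 1) - 9*w - 1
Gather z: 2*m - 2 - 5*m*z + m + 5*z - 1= 3*m + z*(5 - 5*m) - 3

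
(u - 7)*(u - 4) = u^2 - 11*u + 28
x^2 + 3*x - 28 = (x - 4)*(x + 7)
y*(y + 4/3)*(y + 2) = y^3 + 10*y^2/3 + 8*y/3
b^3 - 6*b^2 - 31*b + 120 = (b - 8)*(b - 3)*(b + 5)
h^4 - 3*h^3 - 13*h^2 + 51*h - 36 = (h - 3)^2*(h - 1)*(h + 4)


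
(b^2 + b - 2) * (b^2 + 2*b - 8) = b^4 + 3*b^3 - 8*b^2 - 12*b + 16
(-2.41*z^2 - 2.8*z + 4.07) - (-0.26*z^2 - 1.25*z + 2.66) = -2.15*z^2 - 1.55*z + 1.41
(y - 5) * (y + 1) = y^2 - 4*y - 5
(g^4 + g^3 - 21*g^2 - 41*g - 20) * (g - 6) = g^5 - 5*g^4 - 27*g^3 + 85*g^2 + 226*g + 120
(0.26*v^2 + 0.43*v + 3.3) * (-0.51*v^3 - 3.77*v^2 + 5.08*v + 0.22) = -0.1326*v^5 - 1.1995*v^4 - 1.9833*v^3 - 10.1994*v^2 + 16.8586*v + 0.726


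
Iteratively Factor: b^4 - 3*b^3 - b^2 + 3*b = (b + 1)*(b^3 - 4*b^2 + 3*b) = (b - 1)*(b + 1)*(b^2 - 3*b) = (b - 3)*(b - 1)*(b + 1)*(b)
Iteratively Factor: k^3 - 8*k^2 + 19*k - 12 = (k - 4)*(k^2 - 4*k + 3) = (k - 4)*(k - 3)*(k - 1)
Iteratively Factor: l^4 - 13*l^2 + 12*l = (l - 1)*(l^3 + l^2 - 12*l) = (l - 3)*(l - 1)*(l^2 + 4*l) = l*(l - 3)*(l - 1)*(l + 4)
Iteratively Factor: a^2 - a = (a)*(a - 1)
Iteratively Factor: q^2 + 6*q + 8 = (q + 2)*(q + 4)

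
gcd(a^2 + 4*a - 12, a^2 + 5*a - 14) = a - 2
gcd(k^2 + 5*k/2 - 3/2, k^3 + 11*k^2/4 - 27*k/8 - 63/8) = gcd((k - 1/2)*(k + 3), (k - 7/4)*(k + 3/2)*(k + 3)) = k + 3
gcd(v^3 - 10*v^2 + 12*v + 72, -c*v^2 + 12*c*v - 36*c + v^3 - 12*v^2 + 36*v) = v^2 - 12*v + 36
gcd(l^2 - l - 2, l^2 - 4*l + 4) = l - 2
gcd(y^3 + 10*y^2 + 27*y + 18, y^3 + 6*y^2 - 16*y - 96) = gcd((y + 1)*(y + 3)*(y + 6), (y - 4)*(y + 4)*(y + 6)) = y + 6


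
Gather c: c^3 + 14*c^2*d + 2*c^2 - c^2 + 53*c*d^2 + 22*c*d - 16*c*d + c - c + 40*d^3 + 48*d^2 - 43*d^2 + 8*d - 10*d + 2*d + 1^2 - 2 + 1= c^3 + c^2*(14*d + 1) + c*(53*d^2 + 6*d) + 40*d^3 + 5*d^2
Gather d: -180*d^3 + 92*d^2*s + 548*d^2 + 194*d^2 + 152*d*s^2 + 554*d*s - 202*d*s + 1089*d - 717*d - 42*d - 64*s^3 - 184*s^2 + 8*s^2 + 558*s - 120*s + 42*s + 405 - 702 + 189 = -180*d^3 + d^2*(92*s + 742) + d*(152*s^2 + 352*s + 330) - 64*s^3 - 176*s^2 + 480*s - 108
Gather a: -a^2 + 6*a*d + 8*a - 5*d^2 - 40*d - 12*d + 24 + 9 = -a^2 + a*(6*d + 8) - 5*d^2 - 52*d + 33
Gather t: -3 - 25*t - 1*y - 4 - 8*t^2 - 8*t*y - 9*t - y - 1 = -8*t^2 + t*(-8*y - 34) - 2*y - 8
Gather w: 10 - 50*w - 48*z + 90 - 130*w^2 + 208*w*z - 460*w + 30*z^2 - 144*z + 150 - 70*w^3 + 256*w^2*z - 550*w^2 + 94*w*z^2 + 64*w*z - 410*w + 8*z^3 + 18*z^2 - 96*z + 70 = -70*w^3 + w^2*(256*z - 680) + w*(94*z^2 + 272*z - 920) + 8*z^3 + 48*z^2 - 288*z + 320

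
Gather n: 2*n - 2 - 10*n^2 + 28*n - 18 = -10*n^2 + 30*n - 20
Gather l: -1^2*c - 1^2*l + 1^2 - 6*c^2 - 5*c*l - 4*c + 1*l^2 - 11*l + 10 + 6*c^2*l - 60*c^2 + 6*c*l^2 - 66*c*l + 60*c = -66*c^2 + 55*c + l^2*(6*c + 1) + l*(6*c^2 - 71*c - 12) + 11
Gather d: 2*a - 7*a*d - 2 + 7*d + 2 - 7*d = -7*a*d + 2*a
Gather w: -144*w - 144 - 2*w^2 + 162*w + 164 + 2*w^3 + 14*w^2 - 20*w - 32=2*w^3 + 12*w^2 - 2*w - 12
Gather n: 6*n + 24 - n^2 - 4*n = -n^2 + 2*n + 24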